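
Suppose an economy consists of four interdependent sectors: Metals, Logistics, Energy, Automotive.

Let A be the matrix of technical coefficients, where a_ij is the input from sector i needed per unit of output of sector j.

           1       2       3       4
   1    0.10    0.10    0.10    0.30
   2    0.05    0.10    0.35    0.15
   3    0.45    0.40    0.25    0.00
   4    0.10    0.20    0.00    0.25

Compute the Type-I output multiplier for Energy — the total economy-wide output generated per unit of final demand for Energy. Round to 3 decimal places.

I − A =
  [   0.90    -0.10    -0.10    -0.30]
  [  -0.05     0.90    -0.35    -0.15]
  [  -0.45    -0.40     0.75     0.00]
  [  -0.10    -0.20     0.00     0.75]
Compute the cofactors C_ij = (−1)^(i+j)·(3×3 minor ij) of I−A; the adjugate is their transpose:
adj(I−A) = Cᵀ =
  [ 0.37875   0.13125   0.11175   0.17775]
  [ 0.15750   0.45000   0.23100   0.15300]
  [ 0.31125   0.31875   0.54525   0.18825]
  [ 0.09250   0.13750   0.07650   0.41950]
det(I−A) = Σ_j (I−A)_1j·C_1j = (0.90)(0.37875) + (-0.10)(0.15750) + (-0.10)(0.31125) + (-0.30)(0.09250) = 0.26625
(I − A)⁻¹ = adj(I−A) / det(I−A) ≈
  [   1.4225     0.4930     0.4197     0.6676]
  [   0.5915     1.6901     0.8676     0.5746]
  [   1.1690     1.1972     2.0479     0.7070]
  [   0.3474     0.5164     0.2873     1.5756]
The output multiplier for sector j is the column-j sum of the Leontief inverse (I − A)⁻¹ = adj(I−A) / det(I−A).
Column 3 of adj(I−A): (0.11175, 0.23100, 0.54525, 0.07650); det(I−A) = 0.26625.
m_3 = (0.11175 + 0.23100 + 0.54525 + 0.07650) / 0.26625 = 0.9645 / 0.26625 ≈ 3.623.

m_3 = 3.623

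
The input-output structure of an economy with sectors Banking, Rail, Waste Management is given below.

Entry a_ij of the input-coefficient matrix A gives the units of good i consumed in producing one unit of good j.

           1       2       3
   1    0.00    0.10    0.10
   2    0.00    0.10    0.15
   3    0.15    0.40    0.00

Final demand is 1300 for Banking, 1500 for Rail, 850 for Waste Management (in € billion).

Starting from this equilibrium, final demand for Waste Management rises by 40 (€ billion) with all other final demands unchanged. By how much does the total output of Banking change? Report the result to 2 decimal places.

I − A =
  [   1.00    -0.10    -0.10]
  [   0.00     0.90    -0.15]
  [  -0.15    -0.40     1.00]
Cofactors of I−A, C_ij = (−1)^(i+j)·(minor ij) (rows/columns in the sector order above):
  C_11 = (0.90)(1.00) − (-0.15)(-0.40) = 0.8400
  C_12 = −[(0.00)(1.00) − (-0.15)(-0.15)] = 0.0225
  C_13 = (0.00)(-0.40) − (0.90)(-0.15) = 0.1350
  C_21 = −[(-0.10)(1.00) − (-0.10)(-0.40)] = 0.1400
  C_22 = (1.00)(1.00) − (-0.10)(-0.15) = 0.9850
  C_23 = −[(1.00)(-0.40) − (-0.10)(-0.15)] = 0.4150
  C_31 = (-0.10)(-0.15) − (-0.10)(0.90) = 0.1050
  C_32 = −[(1.00)(-0.15) − (-0.10)(0.00)] = 0.1500
  C_33 = (1.00)(0.90) − (-0.10)(0.00) = 0.9000
det(I−A) = Σ_j (I−A)_1j·C_1j = (1.00)(0.8400) + (-0.10)(0.0225) + (-0.10)(0.1350) = 0.82425
adj(I−A) = Cᵀ =
  [ 0.8400   0.1400   0.1050]
  [ 0.0225   0.9850   0.1500]
  [ 0.1350   0.4150   0.9000]
(I − A)⁻¹ = adj(I−A) / det(I−A) ≈
  [   1.0191     0.1699     0.1274]
  [   0.0273     1.1950     0.1820]
  [   0.1638     0.5035     1.0919]
Δx = (I − A)⁻¹ Δd with Δd having +40 in the Waste Management component and 0 elsewhere.
So Δx_1 = L_13 · (+40), where L_13 = adj(I−A)_13 / det(I−A) = 0.1050 / 0.82425.
Δx_1 = 0.1050 × (+40) / 0.82425 = 4.20 / 0.82425 ≈ 5.10.

Δx_1 = 5.10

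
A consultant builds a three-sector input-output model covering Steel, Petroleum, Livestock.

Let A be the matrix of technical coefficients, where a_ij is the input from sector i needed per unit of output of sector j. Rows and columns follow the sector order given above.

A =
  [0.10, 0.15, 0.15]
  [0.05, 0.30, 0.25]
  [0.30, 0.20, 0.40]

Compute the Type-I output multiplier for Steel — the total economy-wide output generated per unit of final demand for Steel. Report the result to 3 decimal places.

I − A =
  [   0.90    -0.15    -0.15]
  [  -0.05     0.70    -0.25]
  [  -0.30    -0.20     0.60]
Cofactors of I−A, C_ij = (−1)^(i+j)·(minor ij) (rows/columns in the sector order above):
  C_11 = (0.70)(0.60) − (-0.25)(-0.20) = 0.3700
  C_12 = −[(-0.05)(0.60) − (-0.25)(-0.30)] = 0.1050
  C_13 = (-0.05)(-0.20) − (0.70)(-0.30) = 0.2200
  C_21 = −[(-0.15)(0.60) − (-0.15)(-0.20)] = 0.1200
  C_22 = (0.90)(0.60) − (-0.15)(-0.30) = 0.4950
  C_23 = −[(0.90)(-0.20) − (-0.15)(-0.30)] = 0.2250
  C_31 = (-0.15)(-0.25) − (-0.15)(0.70) = 0.1425
  C_32 = −[(0.90)(-0.25) − (-0.15)(-0.05)] = 0.2325
  C_33 = (0.90)(0.70) − (-0.15)(-0.05) = 0.6225
det(I−A) = Σ_j (I−A)_1j·C_1j = (0.90)(0.3700) + (-0.15)(0.1050) + (-0.15)(0.2200) = 0.28425
adj(I−A) = Cᵀ =
  [ 0.3700   0.1200   0.1425]
  [ 0.1050   0.4950   0.2325]
  [ 0.2200   0.2250   0.6225]
(I − A)⁻¹ = adj(I−A) / det(I−A) ≈
  [   1.3017     0.4222     0.5013]
  [   0.3694     1.7414     0.8179]
  [   0.7740     0.7916     2.1900]
The output multiplier for sector j is the column-j sum of the Leontief inverse (I − A)⁻¹ = adj(I−A) / det(I−A).
Column S of adj(I−A): (0.3700, 0.1050, 0.2200); det(I−A) = 0.28425.
m_S = (0.3700 + 0.1050 + 0.2200) / 0.28425 = 0.695 / 0.28425 ≈ 2.445.

m_S = 2.445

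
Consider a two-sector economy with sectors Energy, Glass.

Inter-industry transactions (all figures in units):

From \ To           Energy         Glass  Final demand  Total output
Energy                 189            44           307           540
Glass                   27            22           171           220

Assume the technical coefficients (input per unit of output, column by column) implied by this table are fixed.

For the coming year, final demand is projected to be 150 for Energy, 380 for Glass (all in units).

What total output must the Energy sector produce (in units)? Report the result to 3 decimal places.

x_E = 366.957

Technical coefficients a_ij = z_ij / X_j:
  a_EE = 189/540 = 0.35, a_GE = 27/540 = 0.05
  a_EG = 44/220 = 0.20, a_GG = 22/220 = 0.10
I − A =
  [   0.65    -0.20]
  [  -0.05     0.90]
det(I−A) = (0.65)(0.90) − (-0.20)(-0.05) = 0.5750
adj(I−A) = [[0.90, 0.20], [0.05, 0.65]]
(I − A)⁻¹ = adj(I−A) / det(I−A) ≈
  [   1.5652     0.3478]
  [   0.0870     1.1304]
x = (I − A)⁻¹ d = adj(I−A)·d / det(I−A), with det(I−A) = 0.5750:
  x_E = (0.90·150 + 0.20·380) / 0.5750 = 211.00 / 0.5750 ≈ 366.957
  x_G = (0.05·150 + 0.65·380) / 0.5750 = 254.50 / 0.5750 ≈ 442.609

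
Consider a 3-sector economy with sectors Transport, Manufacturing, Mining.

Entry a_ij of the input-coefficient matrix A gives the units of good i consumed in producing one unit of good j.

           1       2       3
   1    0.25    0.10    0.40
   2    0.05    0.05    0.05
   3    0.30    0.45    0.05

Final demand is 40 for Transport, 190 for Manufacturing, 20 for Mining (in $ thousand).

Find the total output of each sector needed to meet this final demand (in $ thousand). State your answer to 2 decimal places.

x_1 = 179.27, x_2 = 218.98, x_3 = 181.39

I − A =
  [   0.75    -0.10    -0.40]
  [  -0.05     0.95    -0.05]
  [  -0.30    -0.45     0.95]
Cofactors of I−A, C_ij = (−1)^(i+j)·(minor ij) (rows/columns in the sector order above):
  C_11 = (0.95)(0.95) − (-0.05)(-0.45) = 0.8800
  C_12 = −[(-0.05)(0.95) − (-0.05)(-0.30)] = 0.0625
  C_13 = (-0.05)(-0.45) − (0.95)(-0.30) = 0.3075
  C_21 = −[(-0.10)(0.95) − (-0.40)(-0.45)] = 0.2750
  C_22 = (0.75)(0.95) − (-0.40)(-0.30) = 0.5925
  C_23 = −[(0.75)(-0.45) − (-0.10)(-0.30)] = 0.3675
  C_31 = (-0.10)(-0.05) − (-0.40)(0.95) = 0.3850
  C_32 = −[(0.75)(-0.05) − (-0.40)(-0.05)] = 0.0575
  C_33 = (0.75)(0.95) − (-0.10)(-0.05) = 0.7075
det(I−A) = Σ_j (I−A)_1j·C_1j = (0.75)(0.8800) + (-0.10)(0.0625) + (-0.40)(0.3075) = 0.53075
adj(I−A) = Cᵀ =
  [ 0.8800   0.2750   0.3850]
  [ 0.0625   0.5925   0.0575]
  [ 0.3075   0.3675   0.7075]
(I − A)⁻¹ = adj(I−A) / det(I−A) ≈
  [   1.6580     0.5181     0.7254]
  [   0.1178     1.1163     0.1083]
  [   0.5794     0.6924     1.3330]
x = (I − A)⁻¹ d = adj(I−A)·d / det(I−A), with det(I−A) = 0.53075:
  x_1 = (0.8800·40 + 0.2750·190 + 0.3850·20) / 0.53075 = 95.15 / 0.53075 ≈ 179.27
  x_2 = (0.0625·40 + 0.5925·190 + 0.0575·20) / 0.53075 = 116.225 / 0.53075 ≈ 218.98
  x_3 = (0.3075·40 + 0.3675·190 + 0.7075·20) / 0.53075 = 96.275 / 0.53075 ≈ 181.39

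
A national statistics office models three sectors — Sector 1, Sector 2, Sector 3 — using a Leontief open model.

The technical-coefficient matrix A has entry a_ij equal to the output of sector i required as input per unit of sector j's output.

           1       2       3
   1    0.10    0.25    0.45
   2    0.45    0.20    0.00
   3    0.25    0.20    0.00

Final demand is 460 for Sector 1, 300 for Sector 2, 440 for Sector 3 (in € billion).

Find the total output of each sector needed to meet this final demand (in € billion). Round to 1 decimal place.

I − A =
  [   0.90    -0.25    -0.45]
  [  -0.45     0.80     0.00]
  [  -0.25    -0.20     1.00]
Cofactors of I−A, C_ij = (−1)^(i+j)·(minor ij) (rows/columns in the sector order above):
  C_11 = (0.80)(1.00) − (0.00)(-0.20) = 0.8000
  C_12 = −[(-0.45)(1.00) − (0.00)(-0.25)] = 0.4500
  C_13 = (-0.45)(-0.20) − (0.80)(-0.25) = 0.2900
  C_21 = −[(-0.25)(1.00) − (-0.45)(-0.20)] = 0.3400
  C_22 = (0.90)(1.00) − (-0.45)(-0.25) = 0.7875
  C_23 = −[(0.90)(-0.20) − (-0.25)(-0.25)] = 0.2425
  C_31 = (-0.25)(0.00) − (-0.45)(0.80) = 0.3600
  C_32 = −[(0.90)(0.00) − (-0.45)(-0.45)] = 0.2025
  C_33 = (0.90)(0.80) − (-0.25)(-0.45) = 0.6075
det(I−A) = Σ_j (I−A)_1j·C_1j = (0.90)(0.8000) + (-0.25)(0.4500) + (-0.45)(0.2900) = 0.4770
adj(I−A) = Cᵀ =
  [ 0.8000   0.3400   0.3600]
  [ 0.4500   0.7875   0.2025]
  [ 0.2900   0.2425   0.6075]
(I − A)⁻¹ = adj(I−A) / det(I−A) ≈
  [   1.6771     0.7128     0.7547]
  [   0.9434     1.6509     0.4245]
  [   0.6080     0.5084     1.2736]
x = (I − A)⁻¹ d = adj(I−A)·d / det(I−A), with det(I−A) = 0.4770:
  x_1 = (0.8000·460 + 0.3400·300 + 0.3600·440) / 0.4770 = 628.40 / 0.4770 ≈ 1317.4
  x_2 = (0.4500·460 + 0.7875·300 + 0.2025·440) / 0.4770 = 532.35 / 0.4770 ≈ 1116.0
  x_3 = (0.2900·460 + 0.2425·300 + 0.6075·440) / 0.4770 = 473.45 / 0.4770 ≈ 992.6

x_1 = 1317.4, x_2 = 1116.0, x_3 = 992.6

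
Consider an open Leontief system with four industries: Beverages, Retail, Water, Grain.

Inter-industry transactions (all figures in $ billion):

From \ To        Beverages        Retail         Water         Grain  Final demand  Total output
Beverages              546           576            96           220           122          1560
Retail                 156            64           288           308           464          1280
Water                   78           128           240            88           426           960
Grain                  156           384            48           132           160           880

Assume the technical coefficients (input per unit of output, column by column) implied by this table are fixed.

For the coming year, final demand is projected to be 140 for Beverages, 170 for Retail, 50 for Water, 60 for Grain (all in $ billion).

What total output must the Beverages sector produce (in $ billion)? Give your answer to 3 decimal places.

x_B = 666.823

Technical coefficients a_ij = z_ij / X_j:
  a_BB = 546/1560 = 0.35, a_RB = 156/1560 = 0.10, a_WB = 78/1560 = 0.05, a_GB = 156/1560 = 0.10
  a_BR = 576/1280 = 0.45, a_RR = 64/1280 = 0.05, a_WR = 128/1280 = 0.10, a_GR = 384/1280 = 0.30
  a_BW = 96/960 = 0.10, a_RW = 288/960 = 0.30, a_WW = 240/960 = 0.25, a_GW = 48/960 = 0.05
  a_BG = 220/880 = 0.25, a_RG = 308/880 = 0.35, a_WG = 88/880 = 0.10, a_GG = 132/880 = 0.15
I − A =
  [   0.65    -0.45    -0.10    -0.25]
  [  -0.10     0.95    -0.30    -0.35]
  [  -0.05    -0.10     0.75    -0.10]
  [  -0.10    -0.30    -0.05     0.85]
Compute the cofactors C_ij = (−1)^(i+j)·(3×3 minor ij) of I−A; the adjugate is their transpose:
adj(I−A) = Cᵀ =
  [ 0.485875   0.353625   0.227250   0.315250]
  [ 0.106125   0.386500   0.182875   0.211875]
  [ 0.059625   0.099625   0.371375   0.102250]
  [ 0.098125   0.183875   0.113125   0.397375]
det(I−A) = Σ_j (I−A)_1j·C_1j = (0.65)(0.485875) + (-0.45)(0.106125) + (-0.10)(0.059625) + (-0.25)(0.098125) = 0.23756875
(I − A)⁻¹ = adj(I−A) / det(I−A) ≈
  [   2.0452     1.4885     0.9566     1.3270]
  [   0.4467     1.6269     0.7698     0.8918]
  [   0.2510     0.4194     1.5632     0.4304]
  [   0.4130     0.7740     0.4762     1.6727]
x = (I − A)⁻¹ d = adj(I−A)·d / det(I−A), with det(I−A) = 0.23756875:
  x_B = (0.485875·140 + 0.353625·170 + 0.227250·50 + 0.315250·60) / 0.23756875 = 158.41625 / 0.23756875 ≈ 666.823
  x_R = (0.106125·140 + 0.386500·170 + 0.182875·50 + 0.211875·60) / 0.23756875 = 102.41875 / 0.23756875 ≈ 431.112
  x_W = (0.059625·140 + 0.099625·170 + 0.371375·50 + 0.102250·60) / 0.23756875 = 49.9875 / 0.23756875 ≈ 210.413
  x_G = (0.098125·140 + 0.183875·170 + 0.113125·50 + 0.397375·60) / 0.23756875 = 74.495 / 0.23756875 ≈ 313.572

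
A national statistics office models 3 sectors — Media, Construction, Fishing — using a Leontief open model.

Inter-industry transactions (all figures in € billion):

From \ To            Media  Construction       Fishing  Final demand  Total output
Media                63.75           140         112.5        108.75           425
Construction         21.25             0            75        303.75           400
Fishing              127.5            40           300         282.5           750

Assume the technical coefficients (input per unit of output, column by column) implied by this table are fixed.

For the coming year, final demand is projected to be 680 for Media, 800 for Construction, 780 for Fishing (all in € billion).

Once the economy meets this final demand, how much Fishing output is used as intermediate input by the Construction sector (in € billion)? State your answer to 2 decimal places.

z_FC = 111.55

Technical coefficients a_ij = z_ij / X_j:
  a_MM = 63.75/425 = 0.15, a_CM = 21.25/425 = 0.05, a_FM = 127.5/425 = 0.30
  a_MC = 140/400 = 0.35, a_CC = 0/400 = 0.00, a_FC = 40/400 = 0.10
  a_MF = 112.5/750 = 0.15, a_CF = 75/750 = 0.10, a_FF = 300/750 = 0.40
I − A =
  [   0.85    -0.35    -0.15]
  [  -0.05     1.00    -0.10]
  [  -0.30    -0.10     0.60]
Cofactors of I−A, C_ij = (−1)^(i+j)·(minor ij) (rows/columns in the sector order above):
  C_11 = (1.00)(0.60) − (-0.10)(-0.10) = 0.5900
  C_12 = −[(-0.05)(0.60) − (-0.10)(-0.30)] = 0.0600
  C_13 = (-0.05)(-0.10) − (1.00)(-0.30) = 0.3050
  C_21 = −[(-0.35)(0.60) − (-0.15)(-0.10)] = 0.2250
  C_22 = (0.85)(0.60) − (-0.15)(-0.30) = 0.4650
  C_23 = −[(0.85)(-0.10) − (-0.35)(-0.30)] = 0.1900
  C_31 = (-0.35)(-0.10) − (-0.15)(1.00) = 0.1850
  C_32 = −[(0.85)(-0.10) − (-0.15)(-0.05)] = 0.0925
  C_33 = (0.85)(1.00) − (-0.35)(-0.05) = 0.8325
det(I−A) = Σ_j (I−A)_1j·C_1j = (0.85)(0.5900) + (-0.35)(0.0600) + (-0.15)(0.3050) = 0.43475
adj(I−A) = Cᵀ =
  [ 0.5900   0.2250   0.1850]
  [ 0.0600   0.4650   0.0925]
  [ 0.3050   0.1900   0.8325]
(I − A)⁻¹ = adj(I−A) / det(I−A) ≈
  [   1.3571     0.5175     0.4255]
  [   0.1380     1.0696     0.2128]
  [   0.7016     0.4370     1.9149]
First solve x = (I − A)⁻¹ d = adj(I−A)·d / det(I−A); in particular x_C = (0.0600·680 + 0.4650·800 + 0.0925·780) / 0.43475 = 484.95 / 0.43475 ≈ 1115.4687.
Intermediate flow from F to C: z_FC = a_FC · x_C = 0.10 × 484.95 / 0.43475 = 48.495 / 0.43475 ≈ 111.55.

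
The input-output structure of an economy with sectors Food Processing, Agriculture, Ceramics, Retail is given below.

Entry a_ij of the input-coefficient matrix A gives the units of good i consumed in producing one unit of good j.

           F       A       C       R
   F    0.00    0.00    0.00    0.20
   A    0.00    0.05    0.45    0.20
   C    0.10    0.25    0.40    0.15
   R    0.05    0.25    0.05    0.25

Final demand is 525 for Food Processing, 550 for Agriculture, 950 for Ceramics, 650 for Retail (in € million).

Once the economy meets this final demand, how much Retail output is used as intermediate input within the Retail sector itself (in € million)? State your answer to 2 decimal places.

z_RR = 501.31

I − A =
  [   1.00     0.00     0.00    -0.20]
  [   0.00     0.95    -0.45    -0.20]
  [  -0.10    -0.25     0.60    -0.15]
  [  -0.05    -0.25    -0.05     0.75]
Compute the cofactors C_ij = (−1)^(i+j)·(3×3 minor ij) of I−A; the adjugate is their transpose:
adj(I−A) = Cᵀ =
  [ 0.286625   0.032500   0.032000   0.091500]
  [ 0.044125   0.435500   0.343000   0.196500]
  [ 0.075875   0.227500   0.653000   0.211500]
  [ 0.038875   0.162500   0.160000   0.457500]
det(I−A) = Σ_j (I−A)_1j·C_1j = (1.00)(0.286625) + (0.00)(0.044125) + (0.00)(0.075875) + (-0.20)(0.038875) = 0.27885
(I − A)⁻¹ = adj(I−A) / det(I−A) ≈
  [   1.0279     0.1166     0.1148     0.3281]
  [   0.1582     1.5618     1.2301     0.7047]
  [   0.2721     0.8159     2.3418     0.7585]
  [   0.1394     0.5828     0.5738     1.6407]
First solve x = (I − A)⁻¹ d = adj(I−A)·d / det(I−A); in particular x_R = (0.038875·525 + 0.162500·550 + 0.160000·950 + 0.457500·650) / 0.27885 = 559.159375 / 0.27885 ≈ 2005.2335.
Intermediate flow from R to R: z_RR = a_RR · x_R = 0.25 × 559.159375 / 0.27885 = 139.78984375 / 0.27885 ≈ 501.31.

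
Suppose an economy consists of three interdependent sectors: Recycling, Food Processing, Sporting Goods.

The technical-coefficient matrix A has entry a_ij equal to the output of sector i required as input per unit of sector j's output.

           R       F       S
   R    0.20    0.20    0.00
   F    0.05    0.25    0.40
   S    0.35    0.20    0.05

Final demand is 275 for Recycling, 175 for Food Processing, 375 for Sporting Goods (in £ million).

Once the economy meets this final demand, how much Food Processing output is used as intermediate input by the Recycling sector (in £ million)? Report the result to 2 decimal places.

z_FR = 25.31

I − A =
  [   0.80    -0.20     0.00]
  [  -0.05     0.75    -0.40]
  [  -0.35    -0.20     0.95]
Cofactors of I−A, C_ij = (−1)^(i+j)·(minor ij) (rows/columns in the sector order above):
  C_11 = (0.75)(0.95) − (-0.40)(-0.20) = 0.6325
  C_12 = −[(-0.05)(0.95) − (-0.40)(-0.35)] = 0.1875
  C_13 = (-0.05)(-0.20) − (0.75)(-0.35) = 0.2725
  C_21 = −[(-0.20)(0.95) − (0.00)(-0.20)] = 0.1900
  C_22 = (0.80)(0.95) − (0.00)(-0.35) = 0.7600
  C_23 = −[(0.80)(-0.20) − (-0.20)(-0.35)] = 0.2300
  C_31 = (-0.20)(-0.40) − (0.00)(0.75) = 0.0800
  C_32 = −[(0.80)(-0.40) − (0.00)(-0.05)] = 0.3200
  C_33 = (0.80)(0.75) − (-0.20)(-0.05) = 0.5900
det(I−A) = Σ_j (I−A)_1j·C_1j = (0.80)(0.6325) + (-0.20)(0.1875) + (0.00)(0.2725) = 0.4685
adj(I−A) = Cᵀ =
  [ 0.6325   0.1900   0.0800]
  [ 0.1875   0.7600   0.3200]
  [ 0.2725   0.2300   0.5900]
(I − A)⁻¹ = adj(I−A) / det(I−A) ≈
  [   1.3501     0.4055     0.1708]
  [   0.4002     1.6222     0.6830]
  [   0.5816     0.4909     1.2593]
First solve x = (I − A)⁻¹ d = adj(I−A)·d / det(I−A); in particular x_R = (0.6325·275 + 0.1900·175 + 0.0800·375) / 0.4685 = 237.1875 / 0.4685 ≈ 506.2700.
Intermediate flow from F to R: z_FR = a_FR · x_R = 0.05 × 237.1875 / 0.4685 = 11.859375 / 0.4685 ≈ 25.31.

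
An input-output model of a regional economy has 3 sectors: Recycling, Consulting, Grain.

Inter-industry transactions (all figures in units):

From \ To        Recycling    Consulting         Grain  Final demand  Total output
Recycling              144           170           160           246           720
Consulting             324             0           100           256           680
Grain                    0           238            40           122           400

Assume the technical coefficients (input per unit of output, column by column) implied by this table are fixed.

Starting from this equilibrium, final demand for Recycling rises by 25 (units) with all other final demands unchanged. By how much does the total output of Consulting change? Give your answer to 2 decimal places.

Δx_2 = 20.84

Technical coefficients a_ij = z_ij / X_j:
  a_11 = 144/720 = 0.20, a_21 = 324/720 = 0.45, a_31 = 0/720 = 0.00
  a_12 = 170/680 = 0.25, a_22 = 0/680 = 0.00, a_32 = 238/680 = 0.35
  a_13 = 160/400 = 0.40, a_23 = 100/400 = 0.25, a_33 = 40/400 = 0.10
I − A =
  [   0.80    -0.25    -0.40]
  [  -0.45     1.00    -0.25]
  [   0.00    -0.35     0.90]
Cofactors of I−A, C_ij = (−1)^(i+j)·(minor ij) (rows/columns in the sector order above):
  C_11 = (1.00)(0.90) − (-0.25)(-0.35) = 0.8125
  C_12 = −[(-0.45)(0.90) − (-0.25)(0.00)] = 0.4050
  C_13 = (-0.45)(-0.35) − (1.00)(0.00) = 0.1575
  C_21 = −[(-0.25)(0.90) − (-0.40)(-0.35)] = 0.3650
  C_22 = (0.80)(0.90) − (-0.40)(0.00) = 0.7200
  C_23 = −[(0.80)(-0.35) − (-0.25)(0.00)] = 0.2800
  C_31 = (-0.25)(-0.25) − (-0.40)(1.00) = 0.4625
  C_32 = −[(0.80)(-0.25) − (-0.40)(-0.45)] = 0.3800
  C_33 = (0.80)(1.00) − (-0.25)(-0.45) = 0.6875
det(I−A) = Σ_j (I−A)_1j·C_1j = (0.80)(0.8125) + (-0.25)(0.4050) + (-0.40)(0.1575) = 0.48575
adj(I−A) = Cᵀ =
  [ 0.8125   0.3650   0.4625]
  [ 0.4050   0.7200   0.3800]
  [ 0.1575   0.2800   0.6875]
(I − A)⁻¹ = adj(I−A) / det(I−A) ≈
  [   1.6727     0.7514     0.9521]
  [   0.8338     1.4822     0.7823]
  [   0.3242     0.5764     1.4153]
Δx = (I − A)⁻¹ Δd with Δd having +25 in the Recycling component and 0 elsewhere.
So Δx_2 = L_21 · (+25), where L_21 = adj(I−A)_21 / det(I−A) = 0.4050 / 0.48575.
Δx_2 = 0.4050 × (+25) / 0.48575 = 10.125 / 0.48575 ≈ 20.84.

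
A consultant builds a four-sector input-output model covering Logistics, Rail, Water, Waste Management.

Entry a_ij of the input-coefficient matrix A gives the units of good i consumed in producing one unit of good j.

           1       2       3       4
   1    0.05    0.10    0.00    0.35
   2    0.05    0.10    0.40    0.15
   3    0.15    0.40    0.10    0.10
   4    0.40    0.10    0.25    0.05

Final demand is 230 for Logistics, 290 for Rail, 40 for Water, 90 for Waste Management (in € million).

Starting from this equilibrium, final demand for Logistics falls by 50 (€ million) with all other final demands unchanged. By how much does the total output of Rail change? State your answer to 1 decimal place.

Δx_2 = -21.3

I − A =
  [   0.95    -0.10     0.00    -0.35]
  [  -0.05     0.90    -0.40    -0.15]
  [  -0.15    -0.40     0.90    -0.10]
  [  -0.40    -0.10    -0.25     0.95]
Compute the cofactors C_ij = (−1)^(i+j)·(3×3 minor ij) of I−A; the adjugate is their transpose:
adj(I−A) = Cᵀ =
  [ 0.562500   0.149500   0.134500   0.245000]
  [ 0.174125   0.649375   0.345000   0.203000]
  [ 0.205500   0.338000   0.659500   0.198500]
  [ 0.309250   0.220250   0.266500   0.607000]
det(I−A) = Σ_j (I−A)_1j·C_1j = (0.95)(0.562500) + (-0.10)(0.174125) + (0.00)(0.205500) + (-0.35)(0.309250) = 0.408725
(I − A)⁻¹ = adj(I−A) / det(I−A) ≈
  [   1.3762     0.3658     0.3291     0.5994]
  [   0.4260     1.5888     0.8441     0.4967]
  [   0.5028     0.8270     1.6136     0.4857]
  [   0.7566     0.5389     0.6520     1.4851]
Δx = (I − A)⁻¹ Δd with Δd having -50 in the Logistics component and 0 elsewhere.
So Δx_2 = L_21 · (-50), where L_21 = adj(I−A)_21 / det(I−A) = 0.174125 / 0.408725.
Δx_2 = 0.174125 × (-50) / 0.408725 = -8.70625 / 0.408725 ≈ -21.3.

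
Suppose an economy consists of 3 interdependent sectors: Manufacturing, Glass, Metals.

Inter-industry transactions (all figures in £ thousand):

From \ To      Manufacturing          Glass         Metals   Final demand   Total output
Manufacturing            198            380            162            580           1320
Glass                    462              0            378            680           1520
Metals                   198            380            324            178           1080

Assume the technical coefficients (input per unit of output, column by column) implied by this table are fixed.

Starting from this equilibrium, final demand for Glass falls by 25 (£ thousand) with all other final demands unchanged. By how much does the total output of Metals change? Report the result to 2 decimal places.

Δx_3 = -15.22

Technical coefficients a_ij = z_ij / X_j:
  a_11 = 198/1320 = 0.15, a_21 = 462/1320 = 0.35, a_31 = 198/1320 = 0.15
  a_12 = 380/1520 = 0.25, a_22 = 0/1520 = 0.00, a_32 = 380/1520 = 0.25
  a_13 = 162/1080 = 0.15, a_23 = 378/1080 = 0.35, a_33 = 324/1080 = 0.30
I − A =
  [   0.85    -0.25    -0.15]
  [  -0.35     1.00    -0.35]
  [  -0.15    -0.25     0.70]
Cofactors of I−A, C_ij = (−1)^(i+j)·(minor ij) (rows/columns in the sector order above):
  C_11 = (1.00)(0.70) − (-0.35)(-0.25) = 0.6125
  C_12 = −[(-0.35)(0.70) − (-0.35)(-0.15)] = 0.2975
  C_13 = (-0.35)(-0.25) − (1.00)(-0.15) = 0.2375
  C_21 = −[(-0.25)(0.70) − (-0.15)(-0.25)] = 0.2125
  C_22 = (0.85)(0.70) − (-0.15)(-0.15) = 0.5725
  C_23 = −[(0.85)(-0.25) − (-0.25)(-0.15)] = 0.2500
  C_31 = (-0.25)(-0.35) − (-0.15)(1.00) = 0.2375
  C_32 = −[(0.85)(-0.35) − (-0.15)(-0.35)] = 0.3500
  C_33 = (0.85)(1.00) − (-0.25)(-0.35) = 0.7625
det(I−A) = Σ_j (I−A)_1j·C_1j = (0.85)(0.6125) + (-0.25)(0.2975) + (-0.15)(0.2375) = 0.410625
adj(I−A) = Cᵀ =
  [ 0.6125   0.2125   0.2375]
  [ 0.2975   0.5725   0.3500]
  [ 0.2375   0.2500   0.7625]
(I − A)⁻¹ = adj(I−A) / det(I−A) ≈
  [   1.4916     0.5175     0.5784]
  [   0.7245     1.3942     0.8524]
  [   0.5784     0.6088     1.8569]
Δx = (I − A)⁻¹ Δd with Δd having -25 in the Glass component and 0 elsewhere.
So Δx_3 = L_32 · (-25), where L_32 = adj(I−A)_32 / det(I−A) = 0.2500 / 0.410625.
Δx_3 = 0.2500 × (-25) / 0.410625 = -6.25 / 0.410625 ≈ -15.22.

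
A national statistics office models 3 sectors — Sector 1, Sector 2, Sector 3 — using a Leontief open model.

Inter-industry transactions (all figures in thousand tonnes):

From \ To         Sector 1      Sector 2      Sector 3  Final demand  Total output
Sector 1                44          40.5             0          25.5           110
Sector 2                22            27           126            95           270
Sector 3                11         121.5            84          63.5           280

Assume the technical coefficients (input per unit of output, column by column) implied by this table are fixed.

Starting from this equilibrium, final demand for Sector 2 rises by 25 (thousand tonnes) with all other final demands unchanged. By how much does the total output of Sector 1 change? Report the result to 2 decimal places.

Δx_1 = 11.48

Technical coefficients a_ij = z_ij / X_j:
  a_11 = 44/110 = 0.40, a_21 = 22/110 = 0.20, a_31 = 11/110 = 0.10
  a_12 = 40.5/270 = 0.15, a_22 = 27/270 = 0.10, a_32 = 121.5/270 = 0.45
  a_13 = 0/280 = 0.00, a_23 = 126/280 = 0.45, a_33 = 84/280 = 0.30
I − A =
  [   0.60    -0.15     0.00]
  [  -0.20     0.90    -0.45]
  [  -0.10    -0.45     0.70]
Cofactors of I−A, C_ij = (−1)^(i+j)·(minor ij) (rows/columns in the sector order above):
  C_11 = (0.90)(0.70) − (-0.45)(-0.45) = 0.4275
  C_12 = −[(-0.20)(0.70) − (-0.45)(-0.10)] = 0.1850
  C_13 = (-0.20)(-0.45) − (0.90)(-0.10) = 0.1800
  C_21 = −[(-0.15)(0.70) − (0.00)(-0.45)] = 0.1050
  C_22 = (0.60)(0.70) − (0.00)(-0.10) = 0.4200
  C_23 = −[(0.60)(-0.45) − (-0.15)(-0.10)] = 0.2850
  C_31 = (-0.15)(-0.45) − (0.00)(0.90) = 0.0675
  C_32 = −[(0.60)(-0.45) − (0.00)(-0.20)] = 0.2700
  C_33 = (0.60)(0.90) − (-0.15)(-0.20) = 0.5100
det(I−A) = Σ_j (I−A)_1j·C_1j = (0.60)(0.4275) + (-0.15)(0.1850) + (0.00)(0.1800) = 0.22875
adj(I−A) = Cᵀ =
  [ 0.4275   0.1050   0.0675]
  [ 0.1850   0.4200   0.2700]
  [ 0.1800   0.2850   0.5100]
(I − A)⁻¹ = adj(I−A) / det(I−A) ≈
  [   1.8689     0.4590     0.2951]
  [   0.8087     1.8361     1.1803]
  [   0.7869     1.2459     2.2295]
Δx = (I − A)⁻¹ Δd with Δd having +25 in the Sector 2 component and 0 elsewhere.
So Δx_1 = L_12 · (+25), where L_12 = adj(I−A)_12 / det(I−A) = 0.1050 / 0.22875.
Δx_1 = 0.1050 × (+25) / 0.22875 = 2.625 / 0.22875 ≈ 11.48.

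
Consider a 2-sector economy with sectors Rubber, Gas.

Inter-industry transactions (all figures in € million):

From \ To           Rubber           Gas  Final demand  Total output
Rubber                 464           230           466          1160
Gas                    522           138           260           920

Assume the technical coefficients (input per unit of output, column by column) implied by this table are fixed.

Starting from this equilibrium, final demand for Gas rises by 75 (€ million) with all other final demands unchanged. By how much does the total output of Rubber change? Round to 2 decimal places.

Technical coefficients a_ij = z_ij / X_j:
  a_11 = 464/1160 = 0.40, a_21 = 522/1160 = 0.45
  a_12 = 230/920 = 0.25, a_22 = 138/920 = 0.15
I − A =
  [   0.60    -0.25]
  [  -0.45     0.85]
det(I−A) = (0.60)(0.85) − (-0.25)(-0.45) = 0.3975
adj(I−A) = [[0.85, 0.25], [0.45, 0.60]]
(I − A)⁻¹ = adj(I−A) / det(I−A) ≈
  [   2.1384     0.6289]
  [   1.1321     1.5094]
Δx = (I − A)⁻¹ Δd with Δd having +75 in the Gas component and 0 elsewhere.
So Δx_1 = L_12 · (+75), where L_12 = adj(I−A)_12 / det(I−A) = 0.25 / 0.3975.
Δx_1 = 0.25 × (+75) / 0.3975 = 18.75 / 0.3975 ≈ 47.17.

Δx_1 = 47.17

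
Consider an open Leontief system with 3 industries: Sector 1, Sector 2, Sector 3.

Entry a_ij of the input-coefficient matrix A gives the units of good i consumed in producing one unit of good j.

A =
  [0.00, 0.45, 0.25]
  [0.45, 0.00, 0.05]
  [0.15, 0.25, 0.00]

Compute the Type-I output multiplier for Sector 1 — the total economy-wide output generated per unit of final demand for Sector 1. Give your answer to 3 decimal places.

m_1 = 2.385

I − A =
  [   1.00    -0.45    -0.25]
  [  -0.45     1.00    -0.05]
  [  -0.15    -0.25     1.00]
Cofactors of I−A, C_ij = (−1)^(i+j)·(minor ij) (rows/columns in the sector order above):
  C_11 = (1.00)(1.00) − (-0.05)(-0.25) = 0.9875
  C_12 = −[(-0.45)(1.00) − (-0.05)(-0.15)] = 0.4575
  C_13 = (-0.45)(-0.25) − (1.00)(-0.15) = 0.2625
  C_21 = −[(-0.45)(1.00) − (-0.25)(-0.25)] = 0.5125
  C_22 = (1.00)(1.00) − (-0.25)(-0.15) = 0.9625
  C_23 = −[(1.00)(-0.25) − (-0.45)(-0.15)] = 0.3175
  C_31 = (-0.45)(-0.05) − (-0.25)(1.00) = 0.2725
  C_32 = −[(1.00)(-0.05) − (-0.25)(-0.45)] = 0.1625
  C_33 = (1.00)(1.00) − (-0.45)(-0.45) = 0.7975
det(I−A) = Σ_j (I−A)_1j·C_1j = (1.00)(0.9875) + (-0.45)(0.4575) + (-0.25)(0.2625) = 0.7160
adj(I−A) = Cᵀ =
  [ 0.9875   0.5125   0.2725]
  [ 0.4575   0.9625   0.1625]
  [ 0.2625   0.3175   0.7975]
(I − A)⁻¹ = adj(I−A) / det(I−A) ≈
  [   1.3792     0.7158     0.3806]
  [   0.6390     1.3443     0.2270]
  [   0.3666     0.4434     1.1138]
The output multiplier for sector j is the column-j sum of the Leontief inverse (I − A)⁻¹ = adj(I−A) / det(I−A).
Column 1 of adj(I−A): (0.9875, 0.4575, 0.2625); det(I−A) = 0.7160.
m_1 = (0.9875 + 0.4575 + 0.2625) / 0.7160 = 1.7075 / 0.7160 ≈ 2.385.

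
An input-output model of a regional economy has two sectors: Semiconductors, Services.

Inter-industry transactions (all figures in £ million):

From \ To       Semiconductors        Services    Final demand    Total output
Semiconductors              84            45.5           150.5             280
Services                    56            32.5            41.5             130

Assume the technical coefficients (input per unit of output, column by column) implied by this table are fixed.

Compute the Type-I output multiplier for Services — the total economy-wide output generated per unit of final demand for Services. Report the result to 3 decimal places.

Technical coefficients a_ij = z_ij / X_j:
  a_11 = 84/280 = 0.30, a_21 = 56/280 = 0.20
  a_12 = 45.5/130 = 0.35, a_22 = 32.5/130 = 0.25
I − A =
  [   0.70    -0.35]
  [  -0.20     0.75]
det(I−A) = (0.70)(0.75) − (-0.35)(-0.20) = 0.4550
adj(I−A) = [[0.75, 0.35], [0.20, 0.70]]
(I − A)⁻¹ = adj(I−A) / det(I−A) ≈
  [   1.6484     0.7692]
  [   0.4396     1.5385]
The output multiplier for sector j is the column-j sum of the Leontief inverse (I − A)⁻¹ = adj(I−A) / det(I−A).
Column 2 of adj(I−A): (0.35, 0.70); det(I−A) = 0.4550.
m_2 = (0.35 + 0.70) / 0.4550 = 1.05 / 0.4550 ≈ 2.308.

m_2 = 2.308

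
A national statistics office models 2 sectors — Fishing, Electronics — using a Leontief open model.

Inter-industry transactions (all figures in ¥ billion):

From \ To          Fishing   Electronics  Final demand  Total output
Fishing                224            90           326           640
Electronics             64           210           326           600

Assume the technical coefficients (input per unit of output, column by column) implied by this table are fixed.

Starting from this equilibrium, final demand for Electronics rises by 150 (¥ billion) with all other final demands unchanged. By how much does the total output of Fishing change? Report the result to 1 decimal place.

Technical coefficients a_ij = z_ij / X_j:
  a_FF = 224/640 = 0.35, a_EF = 64/640 = 0.10
  a_FE = 90/600 = 0.15, a_EE = 210/600 = 0.35
I − A =
  [   0.65    -0.15]
  [  -0.10     0.65]
det(I−A) = (0.65)(0.65) − (-0.15)(-0.10) = 0.4075
adj(I−A) = [[0.65, 0.15], [0.10, 0.65]]
(I − A)⁻¹ = adj(I−A) / det(I−A) ≈
  [   1.5951     0.3681]
  [   0.2454     1.5951]
Δx = (I − A)⁻¹ Δd with Δd having +150 in the Electronics component and 0 elsewhere.
So Δx_F = L_FE · (+150), where L_FE = adj(I−A)_FE / det(I−A) = 0.15 / 0.4075.
Δx_F = 0.15 × (+150) / 0.4075 = 22.50 / 0.4075 ≈ 55.2.

Δx_F = 55.2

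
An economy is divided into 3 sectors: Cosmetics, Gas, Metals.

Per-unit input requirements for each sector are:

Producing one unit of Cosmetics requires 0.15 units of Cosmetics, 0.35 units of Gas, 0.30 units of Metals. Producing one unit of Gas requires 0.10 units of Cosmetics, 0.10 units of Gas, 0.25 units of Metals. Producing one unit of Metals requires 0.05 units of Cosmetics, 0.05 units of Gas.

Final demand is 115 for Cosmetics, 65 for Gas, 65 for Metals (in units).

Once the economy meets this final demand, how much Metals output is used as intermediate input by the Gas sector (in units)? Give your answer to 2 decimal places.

I − A =
  [   0.85    -0.10    -0.05]
  [  -0.35     0.90    -0.05]
  [  -0.30    -0.25     1.00]
Cofactors of I−A, C_ij = (−1)^(i+j)·(minor ij) (rows/columns in the sector order above):
  C_11 = (0.90)(1.00) − (-0.05)(-0.25) = 0.8875
  C_12 = −[(-0.35)(1.00) − (-0.05)(-0.30)] = 0.3650
  C_13 = (-0.35)(-0.25) − (0.90)(-0.30) = 0.3575
  C_21 = −[(-0.10)(1.00) − (-0.05)(-0.25)] = 0.1125
  C_22 = (0.85)(1.00) − (-0.05)(-0.30) = 0.8350
  C_23 = −[(0.85)(-0.25) − (-0.10)(-0.30)] = 0.2425
  C_31 = (-0.10)(-0.05) − (-0.05)(0.90) = 0.0500
  C_32 = −[(0.85)(-0.05) − (-0.05)(-0.35)] = 0.0600
  C_33 = (0.85)(0.90) − (-0.10)(-0.35) = 0.7300
det(I−A) = Σ_j (I−A)_1j·C_1j = (0.85)(0.8875) + (-0.10)(0.3650) + (-0.05)(0.3575) = 0.7000
adj(I−A) = Cᵀ =
  [ 0.8875   0.1125   0.0500]
  [ 0.3650   0.8350   0.0600]
  [ 0.3575   0.2425   0.7300]
(I − A)⁻¹ = adj(I−A) / det(I−A) ≈
  [   1.2679     0.1607     0.0714]
  [   0.5214     1.1929     0.0857]
  [   0.5107     0.3464     1.0429]
First solve x = (I − A)⁻¹ d = adj(I−A)·d / det(I−A); in particular x_2 = (0.3650·115 + 0.8350·65 + 0.0600·65) / 0.7000 = 100.15 / 0.7000 ≈ 143.0714.
Intermediate flow from 3 to 2: z_32 = a_32 · x_2 = 0.25 × 100.15 / 0.7000 = 25.0375 / 0.7000 ≈ 35.77.

z_32 = 35.77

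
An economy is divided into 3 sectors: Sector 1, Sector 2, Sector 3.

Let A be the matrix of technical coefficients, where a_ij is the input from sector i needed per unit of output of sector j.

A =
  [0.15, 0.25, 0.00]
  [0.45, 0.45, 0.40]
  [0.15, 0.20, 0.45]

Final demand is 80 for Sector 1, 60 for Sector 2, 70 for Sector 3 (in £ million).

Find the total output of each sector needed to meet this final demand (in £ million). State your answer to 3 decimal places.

I − A =
  [   0.85    -0.25     0.00]
  [  -0.45     0.55    -0.40]
  [  -0.15    -0.20     0.55]
Cofactors of I−A, C_ij = (−1)^(i+j)·(minor ij) (rows/columns in the sector order above):
  C_11 = (0.55)(0.55) − (-0.40)(-0.20) = 0.2225
  C_12 = −[(-0.45)(0.55) − (-0.40)(-0.15)] = 0.3075
  C_13 = (-0.45)(-0.20) − (0.55)(-0.15) = 0.1725
  C_21 = −[(-0.25)(0.55) − (0.00)(-0.20)] = 0.1375
  C_22 = (0.85)(0.55) − (0.00)(-0.15) = 0.4675
  C_23 = −[(0.85)(-0.20) − (-0.25)(-0.15)] = 0.2075
  C_31 = (-0.25)(-0.40) − (0.00)(0.55) = 0.1000
  C_32 = −[(0.85)(-0.40) − (0.00)(-0.45)] = 0.3400
  C_33 = (0.85)(0.55) − (-0.25)(-0.45) = 0.3550
det(I−A) = Σ_j (I−A)_1j·C_1j = (0.85)(0.2225) + (-0.25)(0.3075) + (0.00)(0.1725) = 0.11225
adj(I−A) = Cᵀ =
  [ 0.2225   0.1375   0.1000]
  [ 0.3075   0.4675   0.3400]
  [ 0.1725   0.2075   0.3550]
(I − A)⁻¹ = adj(I−A) / det(I−A) ≈
  [   1.9822     1.2249     0.8909]
  [   2.7394     4.1648     3.0290]
  [   1.5367     1.8486     3.1626]
x = (I − A)⁻¹ d = adj(I−A)·d / det(I−A), with det(I−A) = 0.11225:
  x_1 = (0.2225·80 + 0.1375·60 + 0.1000·70) / 0.11225 = 33.05 / 0.11225 ≈ 294.432
  x_2 = (0.3075·80 + 0.4675·60 + 0.3400·70) / 0.11225 = 76.45 / 0.11225 ≈ 681.069
  x_3 = (0.1725·80 + 0.2075·60 + 0.3550·70) / 0.11225 = 51.10 / 0.11225 ≈ 455.234

x_1 = 294.432, x_2 = 681.069, x_3 = 455.234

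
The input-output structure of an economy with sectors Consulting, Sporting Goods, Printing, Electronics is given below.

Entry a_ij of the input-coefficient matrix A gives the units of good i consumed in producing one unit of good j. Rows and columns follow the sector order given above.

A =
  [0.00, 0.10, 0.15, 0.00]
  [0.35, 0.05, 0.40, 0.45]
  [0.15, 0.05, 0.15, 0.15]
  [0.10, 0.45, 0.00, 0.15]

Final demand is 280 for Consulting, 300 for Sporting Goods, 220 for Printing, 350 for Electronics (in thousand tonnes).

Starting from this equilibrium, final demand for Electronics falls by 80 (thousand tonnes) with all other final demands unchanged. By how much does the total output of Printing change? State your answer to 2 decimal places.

I − A =
  [   1.00    -0.10    -0.15     0.00]
  [  -0.35     0.95    -0.40    -0.45]
  [  -0.15    -0.05     0.85    -0.15]
  [  -0.10    -0.45     0.00     0.85]
Compute the cofactors C_ij = (−1)^(i+j)·(3×3 minor ij) of I−A; the adjugate is their transpose:
adj(I−A) = Cᵀ =
  [ 0.470250   0.088750   0.124750   0.069000]
  [ 0.348125   0.701125   0.391375   0.440250]
  [ 0.145750   0.124250   0.570750   0.166500]
  [ 0.239625   0.381625   0.221875   0.727750]
det(I−A) = Σ_j (I−A)_1j·C_1j = (1.00)(0.470250) + (-0.10)(0.348125) + (-0.15)(0.145750) + (0.00)(0.239625) = 0.413575
(I − A)⁻¹ = adj(I−A) / det(I−A) ≈
  [   1.1370     0.2146     0.3016     0.1668]
  [   0.8417     1.6953     0.9463     1.0645]
  [   0.3524     0.3004     1.3800     0.4026]
  [   0.5794     0.9227     0.5365     1.7597]
Δx = (I − A)⁻¹ Δd with Δd having -80 in the Electronics component and 0 elsewhere.
So Δx_P = L_PE · (-80), where L_PE = adj(I−A)_PE / det(I−A) = 0.166500 / 0.413575.
Δx_P = 0.166500 × (-80) / 0.413575 = -13.32 / 0.413575 ≈ -32.21.

Δx_P = -32.21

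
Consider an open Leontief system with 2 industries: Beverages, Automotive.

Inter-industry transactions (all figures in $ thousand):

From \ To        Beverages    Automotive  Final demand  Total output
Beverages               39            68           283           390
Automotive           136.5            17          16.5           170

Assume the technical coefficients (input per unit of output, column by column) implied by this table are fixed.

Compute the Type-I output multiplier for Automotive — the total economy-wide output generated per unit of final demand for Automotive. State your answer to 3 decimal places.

m_A = 1.940

Technical coefficients a_ij = z_ij / X_j:
  a_BB = 39/390 = 0.10, a_AB = 136.5/390 = 0.35
  a_BA = 68/170 = 0.40, a_AA = 17/170 = 0.10
I − A =
  [   0.90    -0.40]
  [  -0.35     0.90]
det(I−A) = (0.90)(0.90) − (-0.40)(-0.35) = 0.6700
adj(I−A) = [[0.90, 0.40], [0.35, 0.90]]
(I − A)⁻¹ = adj(I−A) / det(I−A) ≈
  [   1.3433     0.5970]
  [   0.5224     1.3433]
The output multiplier for sector j is the column-j sum of the Leontief inverse (I − A)⁻¹ = adj(I−A) / det(I−A).
Column A of adj(I−A): (0.40, 0.90); det(I−A) = 0.6700.
m_A = (0.40 + 0.90) / 0.6700 = 1.30 / 0.6700 ≈ 1.940.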